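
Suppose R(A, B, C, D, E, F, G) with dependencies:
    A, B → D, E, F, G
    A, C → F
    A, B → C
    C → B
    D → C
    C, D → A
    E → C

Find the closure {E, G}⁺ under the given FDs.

{B, C, E, G}

Start with {E, G}.
E → C applies; add {C} → now {C, E, G}.
C → B applies; add {B} → now {B, C, E, G}.
No further FD applies.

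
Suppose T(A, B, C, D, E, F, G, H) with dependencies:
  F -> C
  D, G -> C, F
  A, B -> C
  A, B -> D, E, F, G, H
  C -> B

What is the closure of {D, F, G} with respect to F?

{B, C, D, F, G}

Start with {D, F, G}.
F -> C applies; add {C} → now {C, D, F, G}.
C -> B applies; add {B} → now {B, C, D, F, G}.
No further FD applies.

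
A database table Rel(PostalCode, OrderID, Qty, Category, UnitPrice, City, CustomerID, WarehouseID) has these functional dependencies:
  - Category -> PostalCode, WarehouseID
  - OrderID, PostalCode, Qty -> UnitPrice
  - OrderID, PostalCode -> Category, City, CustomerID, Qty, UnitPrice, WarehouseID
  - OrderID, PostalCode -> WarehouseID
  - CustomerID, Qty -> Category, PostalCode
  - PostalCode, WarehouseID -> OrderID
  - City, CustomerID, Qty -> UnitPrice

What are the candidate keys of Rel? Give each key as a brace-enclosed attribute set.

{Category}, {CustomerID, Qty}, {OrderID, PostalCode}, {PostalCode, WarehouseID}

{Category} is a candidate key since {Category}⁺ = {Category, City, CustomerID, OrderID, PostalCode, Qty, UnitPrice, WarehouseID} covers every attribute.
{CustomerID, Qty} is a candidate key since {CustomerID, Qty}⁺ = {Category, City, CustomerID, OrderID, PostalCode, Qty, UnitPrice, WarehouseID} covers every attribute.
{OrderID, PostalCode} is a candidate key since {OrderID, PostalCode}⁺ = {Category, City, CustomerID, OrderID, PostalCode, Qty, UnitPrice, WarehouseID} covers every attribute.
{PostalCode, WarehouseID} is a candidate key since {PostalCode, WarehouseID}⁺ = {Category, City, CustomerID, OrderID, PostalCode, Qty, UnitPrice, WarehouseID} covers every attribute.
Any other superkey properly contains one of these, so there are no further candidate keys.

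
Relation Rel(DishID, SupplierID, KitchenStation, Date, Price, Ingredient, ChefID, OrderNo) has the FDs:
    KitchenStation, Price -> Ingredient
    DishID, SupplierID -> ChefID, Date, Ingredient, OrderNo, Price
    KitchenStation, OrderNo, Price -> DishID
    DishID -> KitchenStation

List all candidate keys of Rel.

No FD produces {SupplierID}, so it must be in every candidate key.
{DishID, SupplierID} is a candidate key since {DishID, SupplierID}⁺ = {ChefID, Date, DishID, Ingredient, KitchenStation, OrderNo, Price, SupplierID} covers every attribute.
{KitchenStation, OrderNo, Price, SupplierID} is a candidate key since {KitchenStation, OrderNo, Price, SupplierID}⁺ = {ChefID, Date, DishID, Ingredient, KitchenStation, OrderNo, Price, SupplierID} covers every attribute.
No proper subset of any of these is a key, and no other minimal superkey exists.

{DishID, SupplierID}, {KitchenStation, OrderNo, Price, SupplierID}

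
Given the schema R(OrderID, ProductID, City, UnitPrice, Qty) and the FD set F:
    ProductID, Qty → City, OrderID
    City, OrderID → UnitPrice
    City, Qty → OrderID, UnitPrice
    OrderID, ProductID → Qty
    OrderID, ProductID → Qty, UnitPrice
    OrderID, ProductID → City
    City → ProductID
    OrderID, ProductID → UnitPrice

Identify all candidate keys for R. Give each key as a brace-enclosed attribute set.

{City, OrderID}, {City, Qty}, {OrderID, ProductID}, {ProductID, Qty}

Closure of {City, OrderID} is {City, OrderID, ProductID, Qty, UnitPrice}, the whole schema; {City, OrderID} is a candidate key.
Closure of {City, Qty} is {City, OrderID, ProductID, Qty, UnitPrice}, the whole schema; {City, Qty} is a candidate key.
Closure of {OrderID, ProductID} is {City, OrderID, ProductID, Qty, UnitPrice}, the whole schema; {OrderID, ProductID} is a candidate key.
Closure of {ProductID, Qty} is {City, OrderID, ProductID, Qty, UnitPrice}, the whole schema; {ProductID, Qty} is a candidate key.
These are minimal and exhaustive — every other superkey contains one of them.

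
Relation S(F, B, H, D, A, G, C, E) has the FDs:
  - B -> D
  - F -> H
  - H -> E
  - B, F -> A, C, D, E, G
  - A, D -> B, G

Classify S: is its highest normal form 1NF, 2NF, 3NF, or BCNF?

Candidate keys: {A, D, F}, {B, F}. Prime attributes: {A, B, D, F}.
B -> D breaks BCNF: {B}⁺ = {B, D}, so {B} is not a superkey.
Because {H} is non-prime and the left side of F -> H is not a superkey, the relation is not in 3NF.
{F} is a proper subset of the key {B, F}, and {F}⁺ contains the non-prime attributes {E, H} — a partial dependency, so 2NF is violated.

1NF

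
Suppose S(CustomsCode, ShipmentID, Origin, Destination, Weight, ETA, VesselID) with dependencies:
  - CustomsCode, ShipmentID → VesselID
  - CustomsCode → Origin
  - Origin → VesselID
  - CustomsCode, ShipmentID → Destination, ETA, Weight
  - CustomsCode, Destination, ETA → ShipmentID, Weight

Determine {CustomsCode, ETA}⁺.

{CustomsCode, ETA, Origin, VesselID}

Start with {CustomsCode, ETA}.
CustomsCode → Origin applies; add {Origin} → now {CustomsCode, ETA, Origin}.
Origin → VesselID applies; add {VesselID} → now {CustomsCode, ETA, Origin, VesselID}.
No further FD applies.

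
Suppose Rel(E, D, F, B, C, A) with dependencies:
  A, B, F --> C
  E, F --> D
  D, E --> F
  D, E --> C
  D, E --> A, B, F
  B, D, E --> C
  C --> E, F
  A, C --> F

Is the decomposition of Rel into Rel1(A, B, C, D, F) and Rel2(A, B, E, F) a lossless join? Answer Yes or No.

Yes

Common attributes: {A, B, F}; their closure is {A, B, C, D, E, F}.
Since Rel1 ⊆ {A, B, C, D, E, F}, the intersection is a superkey of Rel1; the decomposition is lossless.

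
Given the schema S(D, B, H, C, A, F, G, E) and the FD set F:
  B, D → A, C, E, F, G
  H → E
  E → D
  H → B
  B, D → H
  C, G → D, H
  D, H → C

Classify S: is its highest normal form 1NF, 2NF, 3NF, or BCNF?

Candidate keys: {B, D}, {B, E}, {C, G}, {H}. Prime attributes: {B, C, D, E, G, H}.
E → D: {E}⁺ = {D, E}, which is not all of the attributes, so the left side is not a superkey — BCNF is violated.
Its right-hand attributes {D} are all prime, as are those of every other non-superkey FD — the relation is in 3NF.

3NF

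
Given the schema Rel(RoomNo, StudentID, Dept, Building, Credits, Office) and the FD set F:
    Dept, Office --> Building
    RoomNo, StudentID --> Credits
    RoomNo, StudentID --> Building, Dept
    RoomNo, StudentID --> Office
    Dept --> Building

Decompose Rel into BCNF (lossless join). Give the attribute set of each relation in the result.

Candidate key of the original relation: {RoomNo, StudentID}.
Within {Building, Credits, Dept, Office, RoomNo, StudentID}: {Dept, Office}⁺ ∩ {Building, Credits, Dept, Office, RoomNo, StudentID} = {Building, Dept, Office}, not the whole set, so Dept, Office --> Building violates BCNF; decompose into {Building, Dept, Office} and {Credits, Dept, Office, RoomNo, StudentID}.
Within {Building, Dept, Office}: {Dept}⁺ ∩ {Building, Dept, Office} = {Building, Dept}, not the whole set, so Dept --> Building violates BCNF; decompose into {Building, Dept} and {Dept, Office}.
{Building, Dept} is in BCNF.
{Dept, Office} is in BCNF.
{Credits, Dept, Office, RoomNo, StudentID} is in BCNF.

{Building, Dept}; {Credits, Dept, Office, RoomNo, StudentID}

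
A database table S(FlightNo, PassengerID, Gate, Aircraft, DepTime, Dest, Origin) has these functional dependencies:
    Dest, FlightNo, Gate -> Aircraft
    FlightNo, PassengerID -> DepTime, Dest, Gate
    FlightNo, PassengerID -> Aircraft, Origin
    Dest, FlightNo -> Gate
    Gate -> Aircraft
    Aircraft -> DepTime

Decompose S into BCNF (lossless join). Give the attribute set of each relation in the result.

Candidate key of the original relation: {FlightNo, PassengerID}.
{Aircraft, DepTime, Dest, FlightNo, Gate, Origin, PassengerID}: {Dest, FlightNo, Gate} determines {Aircraft, DepTime, Dest, FlightNo, Gate} here but is not a superkey — split on Dest, FlightNo, Gate -> Aircraft, DepTime, giving {Aircraft, DepTime, Dest, FlightNo, Gate} and {Dest, FlightNo, Gate, Origin, PassengerID}.
{Aircraft, DepTime, Dest, FlightNo, Gate}: {Gate} determines {Aircraft, DepTime, Gate} here but is not a superkey — split on Gate -> Aircraft, DepTime, giving {Aircraft, DepTime, Gate} and {Dest, FlightNo, Gate}.
{Aircraft, DepTime, Gate}: {Aircraft} determines {Aircraft, DepTime} here but is not a superkey — split on Aircraft -> DepTime, giving {Aircraft, DepTime} and {Aircraft, Gate}.
{Aircraft, DepTime}: every determinant is a superkey — BCNF.
{Aircraft, Gate}: every determinant is a superkey — BCNF.
{Dest, FlightNo, Gate}: every determinant is a superkey — BCNF.
{Dest, FlightNo, Gate, Origin, PassengerID}: {Dest, FlightNo} determines {Dest, FlightNo, Gate} here but is not a superkey — split on Dest, FlightNo -> Gate, giving {Dest, FlightNo, Gate} and {Dest, FlightNo, Origin, PassengerID}.
{Dest, FlightNo, Gate}: every determinant is a superkey — BCNF.
{Dest, FlightNo, Origin, PassengerID}: every determinant is a superkey — BCNF.

{Aircraft, DepTime}; {Aircraft, Gate}; {Dest, FlightNo, Gate}; {Dest, FlightNo, Origin, PassengerID}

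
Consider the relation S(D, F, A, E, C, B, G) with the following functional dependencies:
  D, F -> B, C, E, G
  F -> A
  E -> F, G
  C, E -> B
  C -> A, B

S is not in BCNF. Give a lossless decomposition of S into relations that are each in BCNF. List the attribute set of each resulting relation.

Candidate keys of the original relation: {D, E}, {D, F}.
{A, B, C, D, E, F, G}: {F} determines {A, F} here but is not a superkey — split on F -> A, giving {A, F} and {B, C, D, E, F, G}.
{A, F}: every determinant is a superkey — BCNF.
{B, C, D, E, F, G}: {E} determines {E, F, G} here but is not a superkey — split on E -> F, G, giving {E, F, G} and {B, C, D, E}.
{E, F, G}: every determinant is a superkey — BCNF.
{B, C, D, E}: {C, E} determines {B, C, E} here but is not a superkey — split on C, E -> B, giving {B, C, E} and {C, D, E}.
{B, C, E}: {C} determines {B, C} here but is not a superkey — split on C -> B, giving {B, C} and {C, E}.
{B, C}: every determinant is a superkey — BCNF.
{C, E}: every determinant is a superkey — BCNF.
{C, D, E}: every determinant is a superkey — BCNF.

{A, F}; {B, C}; {C, D, E}; {E, F, G}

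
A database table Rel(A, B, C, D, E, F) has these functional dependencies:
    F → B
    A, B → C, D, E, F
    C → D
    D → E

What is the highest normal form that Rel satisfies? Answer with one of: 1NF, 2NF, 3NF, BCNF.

2NF

Candidate keys: {A, B}, {A, F}. Prime attributes: {A, B, F}.
F → B breaks BCNF: {F}⁺ = {B, F}, so {F} is not a superkey.
C → D determines the non-prime attribute {D} from a non-superkey — 3NF is violated.
No proper subset of a key has a non-prime attribute in its closure, so there is no partial dependency; 2NF holds.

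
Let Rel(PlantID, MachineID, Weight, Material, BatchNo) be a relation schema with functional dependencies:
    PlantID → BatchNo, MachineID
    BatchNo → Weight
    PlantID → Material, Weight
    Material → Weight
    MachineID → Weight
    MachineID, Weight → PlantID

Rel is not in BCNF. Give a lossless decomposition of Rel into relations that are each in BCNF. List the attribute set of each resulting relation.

Candidate keys of the original relation: {MachineID}, {PlantID}.
{BatchNo, MachineID, Material, PlantID, Weight}: {BatchNo} determines {BatchNo, Weight} here but is not a superkey — split on BatchNo → Weight, giving {BatchNo, Weight} and {BatchNo, MachineID, Material, PlantID}.
{BatchNo, Weight} is in BCNF.
{BatchNo, MachineID, Material, PlantID} is in BCNF.

{BatchNo, MachineID, Material, PlantID}; {BatchNo, Weight}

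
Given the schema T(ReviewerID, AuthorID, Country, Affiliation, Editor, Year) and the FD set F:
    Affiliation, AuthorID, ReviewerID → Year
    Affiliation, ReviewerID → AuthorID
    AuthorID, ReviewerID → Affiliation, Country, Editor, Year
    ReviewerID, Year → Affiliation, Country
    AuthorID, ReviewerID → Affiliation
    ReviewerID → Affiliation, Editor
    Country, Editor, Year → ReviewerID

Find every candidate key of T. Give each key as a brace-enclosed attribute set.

{ReviewerID}⁺ = {Affiliation, AuthorID, Country, Editor, ReviewerID, Year}, which is every attribute, so {ReviewerID} is a candidate key.
{Country, Editor, Year}⁺ = {Affiliation, AuthorID, Country, Editor, ReviewerID, Year}, which is every attribute, so {Country, Editor, Year} is a candidate key.
Any other superkey properly contains one of these, so there are no further candidate keys.

{Country, Editor, Year}, {ReviewerID}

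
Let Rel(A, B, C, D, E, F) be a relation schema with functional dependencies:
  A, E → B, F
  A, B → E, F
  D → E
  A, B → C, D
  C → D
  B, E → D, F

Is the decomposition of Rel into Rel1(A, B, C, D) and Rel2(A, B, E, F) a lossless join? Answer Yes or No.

Yes

The shared attributes are {A, B} and {A, B}⁺ = {A, B, C, D, E, F}.
Rel1 is contained in that closure, so Rel1 ∩ Rel2 → Rel1 holds and the join is lossless.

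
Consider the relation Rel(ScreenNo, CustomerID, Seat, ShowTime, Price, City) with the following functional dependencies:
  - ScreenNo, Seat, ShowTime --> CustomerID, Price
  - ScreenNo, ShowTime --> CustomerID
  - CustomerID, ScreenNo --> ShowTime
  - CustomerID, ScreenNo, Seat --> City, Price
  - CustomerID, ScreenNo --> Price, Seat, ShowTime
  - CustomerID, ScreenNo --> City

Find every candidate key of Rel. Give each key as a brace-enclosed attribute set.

Attributes never on any right-hand side: {ScreenNo} — every candidate key must contain it.
{CustomerID, ScreenNo} is a candidate key since {CustomerID, ScreenNo}⁺ = {City, CustomerID, Price, ScreenNo, Seat, ShowTime} covers every attribute.
{ScreenNo, ShowTime} is a candidate key since {ScreenNo, ShowTime}⁺ = {City, CustomerID, Price, ScreenNo, Seat, ShowTime} covers every attribute.
These are minimal and exhaustive — every other superkey contains one of them.

{CustomerID, ScreenNo}, {ScreenNo, ShowTime}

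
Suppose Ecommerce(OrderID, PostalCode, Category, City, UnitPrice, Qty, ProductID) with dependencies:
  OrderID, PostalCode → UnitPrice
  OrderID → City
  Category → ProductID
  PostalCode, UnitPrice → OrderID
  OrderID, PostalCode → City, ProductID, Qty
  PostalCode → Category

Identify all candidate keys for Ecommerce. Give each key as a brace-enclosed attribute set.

{OrderID, PostalCode}, {PostalCode, UnitPrice}

{PostalCode} never appears on the right of any FD, so every key must include it.
{OrderID, PostalCode}⁺ = {Category, City, OrderID, PostalCode, ProductID, Qty, UnitPrice}, which is every attribute, so {OrderID, PostalCode} is a candidate key.
{PostalCode, UnitPrice}⁺ = {Category, City, OrderID, PostalCode, ProductID, Qty, UnitPrice}, which is every attribute, so {PostalCode, UnitPrice} is a candidate key.
No proper subset of any of these is a key, and no other minimal superkey exists.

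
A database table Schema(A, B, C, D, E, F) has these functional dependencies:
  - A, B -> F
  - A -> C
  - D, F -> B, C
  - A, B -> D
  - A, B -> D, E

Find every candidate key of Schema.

{A} never appears on the right of any FD, so every key must include it.
{A, B}⁺ = {A, B, C, D, E, F} — all of the relation — so {A, B} is a candidate key.
{A, D, F}⁺ = {A, B, C, D, E, F} — all of the relation — so {A, D, F} is a candidate key.
These are minimal and exhaustive — every other superkey contains one of them.

{A, B}, {A, D, F}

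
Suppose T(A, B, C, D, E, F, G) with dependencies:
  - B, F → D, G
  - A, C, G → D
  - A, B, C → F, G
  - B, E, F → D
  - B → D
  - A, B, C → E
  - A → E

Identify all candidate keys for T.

{A, B, C}

No FD produces {A, B, C}, so they must be in every candidate key.
{A, B, C} is a candidate key since {A, B, C}⁺ = {A, B, C, D, E, F, G} covers every attribute.
Every other attribute set either contains this one or has a smaller closure.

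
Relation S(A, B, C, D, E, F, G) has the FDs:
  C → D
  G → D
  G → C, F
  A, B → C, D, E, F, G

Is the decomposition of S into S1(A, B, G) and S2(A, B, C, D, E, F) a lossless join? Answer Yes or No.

S1 ∩ S2 = {A, B}; its closure under F is {A, B, C, D, E, F, G}.
S1 is contained in that closure, so S1 ∩ S2 → S1 holds and the join is lossless.

Yes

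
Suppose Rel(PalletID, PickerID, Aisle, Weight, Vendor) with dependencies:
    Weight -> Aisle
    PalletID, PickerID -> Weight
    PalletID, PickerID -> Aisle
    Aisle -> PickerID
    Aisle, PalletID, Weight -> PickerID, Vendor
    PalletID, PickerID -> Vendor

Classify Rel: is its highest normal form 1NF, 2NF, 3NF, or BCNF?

3NF

Candidate keys: {Aisle, PalletID}, {PalletID, PickerID}, {PalletID, Weight}. Prime attributes: {Aisle, PalletID, PickerID, Weight}.
Weight -> Aisle breaks BCNF: {Weight}⁺ = {Aisle, PickerID, Weight}, so {Weight} is not a superkey.
Its right-hand attributes {Aisle} are all prime, as are those of every other non-superkey FD — the relation is in 3NF.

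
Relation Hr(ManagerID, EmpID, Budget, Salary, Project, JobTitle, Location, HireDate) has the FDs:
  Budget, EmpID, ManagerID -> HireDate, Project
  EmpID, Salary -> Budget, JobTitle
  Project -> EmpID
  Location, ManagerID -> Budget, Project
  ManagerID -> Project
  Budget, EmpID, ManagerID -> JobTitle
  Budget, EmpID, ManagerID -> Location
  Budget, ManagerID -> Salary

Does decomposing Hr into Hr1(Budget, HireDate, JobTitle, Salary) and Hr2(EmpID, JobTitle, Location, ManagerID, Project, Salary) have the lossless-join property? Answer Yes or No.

No

The shared attributes are {JobTitle, Salary} and {JobTitle, Salary}⁺ = {JobTitle, Salary}.
Hr1 ⊄ {JobTitle, Salary} and Hr2 ⊄ {JobTitle, Salary}, so the split is lossy.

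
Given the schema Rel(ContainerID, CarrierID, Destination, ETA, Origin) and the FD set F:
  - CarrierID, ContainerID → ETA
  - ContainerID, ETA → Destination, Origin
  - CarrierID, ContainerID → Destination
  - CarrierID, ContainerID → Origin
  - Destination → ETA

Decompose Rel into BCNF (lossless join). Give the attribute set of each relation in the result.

Candidate key of the original relation: {CarrierID, ContainerID}.
Within {CarrierID, ContainerID, Destination, ETA, Origin}: {ContainerID, ETA}⁺ ∩ {CarrierID, ContainerID, Destination, ETA, Origin} = {ContainerID, Destination, ETA, Origin}, not the whole set, so ContainerID, ETA → Destination, Origin violates BCNF; decompose into {ContainerID, Destination, ETA, Origin} and {CarrierID, ContainerID, ETA}.
Within {ContainerID, Destination, ETA, Origin}: {Destination}⁺ ∩ {ContainerID, Destination, ETA, Origin} = {Destination, ETA}, not the whole set, so Destination → ETA violates BCNF; decompose into {Destination, ETA} and {ContainerID, Destination, Origin}.
{Destination, ETA} is in BCNF.
{ContainerID, Destination, Origin} is in BCNF.
{CarrierID, ContainerID, ETA} is in BCNF.

{CarrierID, ContainerID, ETA}; {ContainerID, Destination, Origin}; {Destination, ETA}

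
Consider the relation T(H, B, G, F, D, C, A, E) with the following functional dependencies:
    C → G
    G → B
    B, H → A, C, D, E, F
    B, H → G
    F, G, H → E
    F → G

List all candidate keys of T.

{H} never appears on the right of any FD, so every key must include it.
Closure of {B, H} is {A, B, C, D, E, F, G, H}, the whole schema; {B, H} is a candidate key.
Closure of {C, H} is {A, B, C, D, E, F, G, H}, the whole schema; {C, H} is a candidate key.
Closure of {F, H} is {A, B, C, D, E, F, G, H}, the whole schema; {F, H} is a candidate key.
Closure of {G, H} is {A, B, C, D, E, F, G, H}, the whole schema; {G, H} is a candidate key.
These are minimal and exhaustive — every other superkey contains one of them.

{B, H}, {C, H}, {F, H}, {G, H}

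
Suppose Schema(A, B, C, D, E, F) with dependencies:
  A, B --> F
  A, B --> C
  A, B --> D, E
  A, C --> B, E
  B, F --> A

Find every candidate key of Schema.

{A, B}, {A, C}, {B, F}

{A, B} is a candidate key since {A, B}⁺ = {A, B, C, D, E, F} covers every attribute.
{A, C} is a candidate key since {A, C}⁺ = {A, B, C, D, E, F} covers every attribute.
{B, F} is a candidate key since {B, F}⁺ = {A, B, C, D, E, F} covers every attribute.
Any other superkey properly contains one of these, so there are no further candidate keys.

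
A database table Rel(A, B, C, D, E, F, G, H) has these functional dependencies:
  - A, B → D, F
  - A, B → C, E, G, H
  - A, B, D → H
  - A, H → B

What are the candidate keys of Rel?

{A, B}, {A, H}

Attributes never on any right-hand side: {A} — every candidate key must contain it.
{A, B}⁺ = {A, B, C, D, E, F, G, H} — all of the relation — so {A, B} is a candidate key.
{A, H}⁺ = {A, B, C, D, E, F, G, H} — all of the relation — so {A, H} is a candidate key.
No proper subset of any of these is a key, and no other minimal superkey exists.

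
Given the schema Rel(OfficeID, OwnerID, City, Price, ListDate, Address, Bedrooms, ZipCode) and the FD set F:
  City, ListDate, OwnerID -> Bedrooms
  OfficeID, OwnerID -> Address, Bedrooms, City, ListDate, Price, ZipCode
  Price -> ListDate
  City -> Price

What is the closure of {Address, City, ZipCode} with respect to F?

Start with {Address, City, ZipCode}.
City -> Price applies; add {Price} → now {Address, City, Price, ZipCode}.
Price -> ListDate applies; add {ListDate} → now {Address, City, ListDate, Price, ZipCode}.
No further FD applies.

{Address, City, ListDate, Price, ZipCode}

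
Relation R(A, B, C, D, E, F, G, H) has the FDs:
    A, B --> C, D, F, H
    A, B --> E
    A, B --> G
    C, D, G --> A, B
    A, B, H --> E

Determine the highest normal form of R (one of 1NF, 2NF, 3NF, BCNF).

Candidate keys: {A, B}, {C, D, G}. Prime attributes: {A, B, C, D, G}.
Each dependency's left side is a superkey — BCNF holds.

BCNF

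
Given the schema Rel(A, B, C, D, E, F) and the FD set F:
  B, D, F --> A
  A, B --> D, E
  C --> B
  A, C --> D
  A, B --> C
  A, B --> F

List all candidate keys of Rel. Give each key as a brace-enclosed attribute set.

{A, B} is a candidate key since {A, B}⁺ = {A, B, C, D, E, F} covers every attribute.
{A, C} is a candidate key since {A, C}⁺ = {A, B, C, D, E, F} covers every attribute.
{B, D, F} is a candidate key since {B, D, F}⁺ = {A, B, C, D, E, F} covers every attribute.
{C, D, F} is a candidate key since {C, D, F}⁺ = {A, B, C, D, E, F} covers every attribute.
Any other superkey properly contains one of these, so there are no further candidate keys.

{A, B}, {A, C}, {B, D, F}, {C, D, F}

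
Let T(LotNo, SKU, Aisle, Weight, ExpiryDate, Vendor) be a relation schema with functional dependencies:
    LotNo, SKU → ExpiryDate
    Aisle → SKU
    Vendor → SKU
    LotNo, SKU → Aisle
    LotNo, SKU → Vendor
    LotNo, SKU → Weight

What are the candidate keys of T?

Attributes never on any right-hand side: {LotNo} — every candidate key must contain it.
{Aisle, LotNo}⁺ = {Aisle, ExpiryDate, LotNo, SKU, Vendor, Weight} — all of the relation — so {Aisle, LotNo} is a candidate key.
{LotNo, SKU}⁺ = {Aisle, ExpiryDate, LotNo, SKU, Vendor, Weight} — all of the relation — so {LotNo, SKU} is a candidate key.
{LotNo, Vendor}⁺ = {Aisle, ExpiryDate, LotNo, SKU, Vendor, Weight} — all of the relation — so {LotNo, Vendor} is a candidate key.
No proper subset of any of these is a key, and no other minimal superkey exists.

{Aisle, LotNo}, {LotNo, SKU}, {LotNo, Vendor}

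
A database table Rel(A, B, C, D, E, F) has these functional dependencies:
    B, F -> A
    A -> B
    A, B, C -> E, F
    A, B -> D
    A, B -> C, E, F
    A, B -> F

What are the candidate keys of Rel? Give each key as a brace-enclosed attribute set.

{A}⁺ = {A, B, C, D, E, F} — all of the relation — so {A} is a candidate key.
{B, F}⁺ = {A, B, C, D, E, F} — all of the relation — so {B, F} is a candidate key.
No proper subset of any of these is a key, and no other minimal superkey exists.

{A}, {B, F}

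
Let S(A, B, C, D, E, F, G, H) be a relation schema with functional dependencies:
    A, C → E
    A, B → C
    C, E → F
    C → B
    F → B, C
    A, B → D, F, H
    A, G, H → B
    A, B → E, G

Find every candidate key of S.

{A} never appears on the right of any FD, so every key must include it.
{A, B} is a candidate key since {A, B}⁺ = {A, B, C, D, E, F, G, H} covers every attribute.
{A, C} is a candidate key since {A, C}⁺ = {A, B, C, D, E, F, G, H} covers every attribute.
{A, F} is a candidate key since {A, F}⁺ = {A, B, C, D, E, F, G, H} covers every attribute.
{A, G, H} is a candidate key since {A, G, H}⁺ = {A, B, C, D, E, F, G, H} covers every attribute.
Any other superkey properly contains one of these, so there are no further candidate keys.

{A, B}, {A, C}, {A, F}, {A, G, H}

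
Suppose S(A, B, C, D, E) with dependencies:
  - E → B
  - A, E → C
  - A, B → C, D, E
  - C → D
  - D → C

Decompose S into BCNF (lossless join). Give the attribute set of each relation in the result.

{A, C, E}; {B, E}; {C, D}

Candidate keys of the original relation: {A, B}, {A, E}.
Within {A, B, C, D, E}: {E}⁺ ∩ {A, B, C, D, E} = {B, E}, not the whole set, so E → B violates BCNF; decompose into {B, E} and {A, C, D, E}.
{B, E} is in BCNF.
Within {A, C, D, E}: {C}⁺ ∩ {A, C, D, E} = {C, D}, not the whole set, so C → D violates BCNF; decompose into {C, D} and {A, C, E}.
{C, D} is in BCNF.
{A, C, E} is in BCNF.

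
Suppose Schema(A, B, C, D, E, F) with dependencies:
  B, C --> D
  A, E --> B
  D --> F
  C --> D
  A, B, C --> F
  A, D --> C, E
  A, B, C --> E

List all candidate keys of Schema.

No FD produces {A}, so it must be in every candidate key.
{A, C}⁺ = {A, B, C, D, E, F} — all of the relation — so {A, C} is a candidate key.
{A, D}⁺ = {A, B, C, D, E, F} — all of the relation — so {A, D} is a candidate key.
These are minimal and exhaustive — every other superkey contains one of them.

{A, C}, {A, D}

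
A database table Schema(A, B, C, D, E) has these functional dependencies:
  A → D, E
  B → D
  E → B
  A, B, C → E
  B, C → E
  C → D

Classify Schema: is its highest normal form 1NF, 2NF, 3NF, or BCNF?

Candidate key: {A, C}. Prime attributes: {A, C}.
For A → D, E we have {A}⁺ = {A, B, D, E}; {A} is not a superkey, so BCNF fails.
Because {D, E} are non-prime and the left side of A → D, E is not a superkey, the relation is not in 3NF.
{A} is a proper subset of the key {A, C}, and {A}⁺ contains the non-prime attributes {B, D, E} — a partial dependency, so 2NF is violated.

1NF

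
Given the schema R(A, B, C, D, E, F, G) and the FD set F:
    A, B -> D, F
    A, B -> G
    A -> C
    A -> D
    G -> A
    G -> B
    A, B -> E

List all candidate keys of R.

Closure of {G} is {A, B, C, D, E, F, G}, the whole schema; {G} is a candidate key.
Closure of {A, B} is {A, B, C, D, E, F, G}, the whole schema; {A, B} is a candidate key.
These are minimal and exhaustive — every other superkey contains one of them.

{A, B}, {G}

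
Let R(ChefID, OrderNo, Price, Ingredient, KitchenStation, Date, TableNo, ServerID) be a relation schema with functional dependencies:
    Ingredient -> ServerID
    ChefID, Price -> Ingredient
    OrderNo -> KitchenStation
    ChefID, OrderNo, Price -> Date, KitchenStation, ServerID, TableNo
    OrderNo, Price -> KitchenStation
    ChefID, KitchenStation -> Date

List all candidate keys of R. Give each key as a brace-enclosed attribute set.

{ChefID, OrderNo, Price}

{ChefID, OrderNo, Price} never appear on the right of any FD, so every key must include all of them.
{ChefID, OrderNo, Price} is a candidate key since {ChefID, OrderNo, Price}⁺ = {ChefID, Date, Ingredient, KitchenStation, OrderNo, Price, ServerID, TableNo} covers every attribute.
No smaller or unrelated set reaches every attribute, so there are no other keys.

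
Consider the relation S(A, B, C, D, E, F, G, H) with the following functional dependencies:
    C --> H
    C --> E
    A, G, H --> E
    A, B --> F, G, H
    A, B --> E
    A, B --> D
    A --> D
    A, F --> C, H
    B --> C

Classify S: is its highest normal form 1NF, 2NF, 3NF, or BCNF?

1NF

Candidate key: {A, B}. Prime attributes: {A, B}.
For C --> H we have {C}⁺ = {C, E, H}; {C} is not a superkey, so BCNF fails.
C --> H has non-prime {H} on the right and a non-superkey on the left, so 3NF fails.
{A} is a proper subset of the key {A, B}, and {A}⁺ contains the non-prime attribute {D} — a partial dependency, so 2NF is violated.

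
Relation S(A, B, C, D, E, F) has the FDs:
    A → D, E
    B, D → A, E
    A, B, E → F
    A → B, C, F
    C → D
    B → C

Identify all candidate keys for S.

{A}⁺ = {A, B, C, D, E, F} — all of the relation — so {A} is a candidate key.
{B}⁺ = {A, B, C, D, E, F} — all of the relation — so {B} is a candidate key.
These are minimal and exhaustive — every other superkey contains one of them.

{A}, {B}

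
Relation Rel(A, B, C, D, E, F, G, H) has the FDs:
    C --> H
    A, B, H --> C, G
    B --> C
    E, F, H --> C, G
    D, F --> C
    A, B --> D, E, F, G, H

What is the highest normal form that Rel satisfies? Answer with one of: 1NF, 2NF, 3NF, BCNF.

Candidate key: {A, B}. Prime attributes: {A, B}.
C --> H breaks BCNF: {C}⁺ = {C, H}, so {C} is not a superkey.
Because {H} is non-prime and the left side of C --> H is not a superkey, the relation is not in 3NF.
The proper key subset {B} of {A, B} determines non-prime {C, H}, so the relation is not even in 2NF.

1NF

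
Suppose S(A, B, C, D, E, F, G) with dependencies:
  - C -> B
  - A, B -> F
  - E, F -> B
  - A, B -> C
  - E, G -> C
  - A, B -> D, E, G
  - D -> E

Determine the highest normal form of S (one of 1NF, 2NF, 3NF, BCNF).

3NF

Candidate keys: {A, B}, {A, C}, {A, D, F}, {A, D, G}, {A, E, F}, {A, E, G}. Prime attributes: {A, B, C, D, E, F, G}.
C -> B breaks BCNF: {C}⁺ = {B, C}, so {C} is not a superkey.
Since {B} ⊆ prime attributes and every other non-superkey FD also has a prime right side, the schema is in 3NF.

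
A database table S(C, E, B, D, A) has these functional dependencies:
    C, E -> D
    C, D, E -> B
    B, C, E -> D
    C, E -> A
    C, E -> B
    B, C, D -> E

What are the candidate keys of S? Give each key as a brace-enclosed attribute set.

{B, C, D}, {C, E}

{C} never appears on the right of any FD, so every key must include it.
{C, E} is a candidate key since {C, E}⁺ = {A, B, C, D, E} covers every attribute.
{B, C, D} is a candidate key since {B, C, D}⁺ = {A, B, C, D, E} covers every attribute.
No proper subset of any of these is a key, and no other minimal superkey exists.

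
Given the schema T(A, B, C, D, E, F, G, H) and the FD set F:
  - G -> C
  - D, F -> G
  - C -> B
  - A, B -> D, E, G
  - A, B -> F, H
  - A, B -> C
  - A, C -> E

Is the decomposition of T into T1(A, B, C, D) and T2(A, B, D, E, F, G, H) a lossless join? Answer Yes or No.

Yes

Common attributes: {A, B, D}; their closure is {A, B, C, D, E, F, G, H}.
Since T1 ⊆ {A, B, C, D, E, F, G, H}, the intersection is a superkey of T1; the decomposition is lossless.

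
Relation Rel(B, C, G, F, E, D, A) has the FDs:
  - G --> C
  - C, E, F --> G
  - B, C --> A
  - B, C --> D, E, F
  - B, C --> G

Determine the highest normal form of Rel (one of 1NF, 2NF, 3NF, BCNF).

Candidate keys: {B, C}, {B, G}. Prime attributes: {B, C, G}.
G --> C: {G}⁺ = {C, G}, which is not all of the attributes, so the left side is not a superkey — BCNF is violated.
Since {C} ⊆ prime attributes and every other non-superkey FD also has a prime right side, the schema is in 3NF.

3NF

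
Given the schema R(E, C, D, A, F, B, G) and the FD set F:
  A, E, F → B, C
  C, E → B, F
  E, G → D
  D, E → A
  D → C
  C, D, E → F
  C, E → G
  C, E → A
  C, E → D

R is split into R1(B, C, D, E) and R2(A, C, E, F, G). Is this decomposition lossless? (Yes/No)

The shared attributes are {C, E} and {C, E}⁺ = {A, B, C, D, E, F, G}.
R1 is contained in that closure, so R1 ∩ R2 → R1 holds and the join is lossless.

Yes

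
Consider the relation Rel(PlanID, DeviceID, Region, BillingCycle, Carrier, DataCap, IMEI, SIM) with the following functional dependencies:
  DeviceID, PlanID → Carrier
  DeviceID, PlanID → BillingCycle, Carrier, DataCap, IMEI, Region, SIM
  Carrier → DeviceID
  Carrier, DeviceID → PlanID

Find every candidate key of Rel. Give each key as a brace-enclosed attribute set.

{Carrier}⁺ = {BillingCycle, Carrier, DataCap, DeviceID, IMEI, PlanID, Region, SIM}, which is every attribute, so {Carrier} is a candidate key.
{DeviceID, PlanID}⁺ = {BillingCycle, Carrier, DataCap, DeviceID, IMEI, PlanID, Region, SIM}, which is every attribute, so {DeviceID, PlanID} is a candidate key.
No proper subset of any of these is a key, and no other minimal superkey exists.

{Carrier}, {DeviceID, PlanID}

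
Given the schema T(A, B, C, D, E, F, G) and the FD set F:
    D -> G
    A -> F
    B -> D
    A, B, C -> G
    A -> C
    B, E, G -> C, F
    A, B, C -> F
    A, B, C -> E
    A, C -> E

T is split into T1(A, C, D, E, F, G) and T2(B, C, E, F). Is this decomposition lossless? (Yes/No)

No

T1 ∩ T2 = {C, E, F}; its closure under F is {C, E, F}.
T1 ⊄ {C, E, F} and T2 ⊄ {C, E, F}, so the split is lossy.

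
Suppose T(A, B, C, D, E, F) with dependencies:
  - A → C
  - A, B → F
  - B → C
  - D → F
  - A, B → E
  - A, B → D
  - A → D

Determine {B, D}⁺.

Start with {B, D}.
B → C applies; add {C} → now {B, C, D}.
D → F applies; add {F} → now {B, C, D, F}.
No further FD applies.

{B, C, D, F}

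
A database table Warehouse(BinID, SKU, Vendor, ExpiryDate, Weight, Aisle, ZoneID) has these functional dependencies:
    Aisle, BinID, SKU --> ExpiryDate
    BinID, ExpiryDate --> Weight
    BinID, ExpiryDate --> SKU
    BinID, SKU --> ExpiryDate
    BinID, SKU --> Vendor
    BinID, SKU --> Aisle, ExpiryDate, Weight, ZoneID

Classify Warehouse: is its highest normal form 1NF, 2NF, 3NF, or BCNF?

BCNF

Candidate keys: {BinID, ExpiryDate}, {BinID, SKU}. Prime attributes: {BinID, ExpiryDate, SKU}.
Every FD has a superkey on the left, so the relation is in BCNF.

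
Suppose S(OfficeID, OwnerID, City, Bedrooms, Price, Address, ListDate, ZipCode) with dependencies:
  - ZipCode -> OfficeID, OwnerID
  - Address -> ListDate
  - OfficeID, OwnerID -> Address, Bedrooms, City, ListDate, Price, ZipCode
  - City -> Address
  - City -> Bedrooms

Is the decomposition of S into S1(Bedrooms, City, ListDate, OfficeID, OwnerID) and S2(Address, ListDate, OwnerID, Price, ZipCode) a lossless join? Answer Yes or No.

Common attributes: {ListDate, OwnerID}; their closure is {ListDate, OwnerID}.
The closure covers neither S1 nor S2 entirely; the join is not lossless.

No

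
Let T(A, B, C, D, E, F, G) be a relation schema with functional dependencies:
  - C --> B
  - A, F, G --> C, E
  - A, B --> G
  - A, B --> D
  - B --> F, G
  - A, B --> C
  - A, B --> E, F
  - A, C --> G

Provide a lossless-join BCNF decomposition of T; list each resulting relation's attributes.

{A, C, D, E}; {B, C}; {B, F, G}

Candidate keys of the original relation: {A, B}, {A, C}, {A, F, G}.
In {A, B, C, D, E, F, G}, {C} is not a superkey ({C}⁺ restricted to this set is {B, C, F, G}), so split on C --> B, F, G into {B, C, F, G} and {A, C, D, E}.
In {B, C, F, G}, {B} is not a superkey ({B}⁺ restricted to this set is {B, F, G}), so split on B --> F, G into {B, F, G} and {B, C}.
{B, F, G} is in BCNF.
{B, C} is in BCNF.
{A, C, D, E} is in BCNF.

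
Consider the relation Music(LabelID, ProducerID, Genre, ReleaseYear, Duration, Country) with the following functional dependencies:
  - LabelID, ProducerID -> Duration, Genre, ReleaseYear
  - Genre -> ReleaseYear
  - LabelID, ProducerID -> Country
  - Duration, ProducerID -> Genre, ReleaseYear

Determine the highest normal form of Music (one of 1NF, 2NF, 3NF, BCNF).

Candidate key: {LabelID, ProducerID}. Prime attributes: {LabelID, ProducerID}.
Genre -> ReleaseYear: {Genre}⁺ = {Genre, ReleaseYear}, which is not all of the attributes, so the left side is not a superkey — BCNF is violated.
Because {ReleaseYear} is non-prime and the left side of Genre -> ReleaseYear is not a superkey, the relation is not in 3NF.
No proper subset of a key has a non-prime attribute in its closure, so there is no partial dependency; 2NF holds.

2NF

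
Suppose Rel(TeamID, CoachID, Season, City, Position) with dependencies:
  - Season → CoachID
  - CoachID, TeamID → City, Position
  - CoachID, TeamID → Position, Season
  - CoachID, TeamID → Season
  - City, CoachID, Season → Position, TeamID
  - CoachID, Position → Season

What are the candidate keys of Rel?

{City, Season}⁺ = {City, CoachID, Position, Season, TeamID} — all of the relation — so {City, Season} is a candidate key.
{CoachID, TeamID}⁺ = {City, CoachID, Position, Season, TeamID} — all of the relation — so {CoachID, TeamID} is a candidate key.
{Season, TeamID}⁺ = {City, CoachID, Position, Season, TeamID} — all of the relation — so {Season, TeamID} is a candidate key.
{City, CoachID, Position}⁺ = {City, CoachID, Position, Season, TeamID} — all of the relation — so {City, CoachID, Position} is a candidate key.
No proper subset of any of these is a key, and no other minimal superkey exists.

{City, CoachID, Position}, {City, Season}, {CoachID, TeamID}, {Season, TeamID}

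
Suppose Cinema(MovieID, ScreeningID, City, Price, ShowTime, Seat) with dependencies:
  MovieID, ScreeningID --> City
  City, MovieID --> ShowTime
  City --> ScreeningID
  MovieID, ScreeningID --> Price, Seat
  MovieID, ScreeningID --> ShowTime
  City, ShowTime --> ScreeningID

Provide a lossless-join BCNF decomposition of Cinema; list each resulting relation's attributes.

{City, MovieID, Price, Seat, ShowTime}; {City, ScreeningID}

Candidate keys of the original relation: {City, MovieID}, {MovieID, ScreeningID}.
In {City, MovieID, Price, ScreeningID, Seat, ShowTime}, {City} is not a superkey ({City}⁺ restricted to this set is {City, ScreeningID}), so split on City --> ScreeningID into {City, ScreeningID} and {City, MovieID, Price, Seat, ShowTime}.
{City, ScreeningID}: every determinant is a superkey — BCNF.
{City, MovieID, Price, Seat, ShowTime}: every determinant is a superkey — BCNF.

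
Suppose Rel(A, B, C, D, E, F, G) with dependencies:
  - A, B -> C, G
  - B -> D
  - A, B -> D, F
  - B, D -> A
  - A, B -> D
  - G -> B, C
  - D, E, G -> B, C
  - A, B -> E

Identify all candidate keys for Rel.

{B} is a candidate key since {B}⁺ = {A, B, C, D, E, F, G} covers every attribute.
{G} is a candidate key since {G}⁺ = {A, B, C, D, E, F, G} covers every attribute.
These are minimal and exhaustive — every other superkey contains one of them.

{B}, {G}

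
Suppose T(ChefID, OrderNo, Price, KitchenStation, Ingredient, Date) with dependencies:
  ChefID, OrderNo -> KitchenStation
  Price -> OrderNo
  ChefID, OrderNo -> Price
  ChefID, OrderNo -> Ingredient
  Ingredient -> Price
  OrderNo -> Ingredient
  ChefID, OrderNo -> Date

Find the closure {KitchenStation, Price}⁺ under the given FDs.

{Ingredient, KitchenStation, OrderNo, Price}

Start with {KitchenStation, Price}.
Price -> OrderNo applies; add {OrderNo} → now {KitchenStation, OrderNo, Price}.
OrderNo -> Ingredient applies; add {Ingredient} → now {Ingredient, KitchenStation, OrderNo, Price}.
No further FD applies.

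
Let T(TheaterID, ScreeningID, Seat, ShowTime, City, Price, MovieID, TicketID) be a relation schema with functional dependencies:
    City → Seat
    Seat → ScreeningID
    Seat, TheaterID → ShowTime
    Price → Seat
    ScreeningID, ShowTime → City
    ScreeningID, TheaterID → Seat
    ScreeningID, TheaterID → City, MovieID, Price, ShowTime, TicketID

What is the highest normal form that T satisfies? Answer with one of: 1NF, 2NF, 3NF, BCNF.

Candidate keys: {City, TheaterID}, {Price, TheaterID}, {ScreeningID, TheaterID}, {Seat, TheaterID}. Prime attributes: {City, Price, ScreeningID, Seat, TheaterID}.
City → Seat: {City}⁺ = {City, ScreeningID, Seat}, which is not all of the attributes, so the left side is not a superkey — BCNF is violated.
Its right-hand attributes {Seat} are all prime, as are those of every other non-superkey FD — the relation is in 3NF.

3NF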